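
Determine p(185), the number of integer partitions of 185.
1071823774337

p(n) counts ways to write n as a sum of positive integers (order ignored).
Euler's pentagonal recurrence: p(k) = p(k-1) + p(k-2) - p(k-5) - p(k-7) + p(k-12) + p(k-15) - ... (offsets j(3j∓1)/2, signs ++--, p(0)=1, p(<0)=0).
DP table for k = 0..184: p(0)=1, p(1)=1, p(2)=2, p(3)=3, p(4)=5, p(5)=7, p(6)=11, p(7)=15, p(8)=22, p(9)=30, p(10)=42, p(11)=56, p(12)=77, p(13)=101, p(14)=135, p(15)=176, p(16)=231, p(17)=297, p(18)=385, p(19)=490, p(20)=627, p(21)=792, p(22)=1002, p(23)=1255, p(24)=1575, p(25)=1958, p(26)=2436, p(27)=3010, p(28)=3718, p(29)=4565, p(30)=5604, p(31)=6842, p(32)=8349, p(33)=10143, p(34)=12310, p(35)=14883, p(36)=17977, p(37)=21637, p(38)=26015, p(39)=31185, p(40)=37338, p(41)=44583, p(42)=53174, p(43)=63261, p(44)=75175, p(45)=89134, p(46)=105558, p(47)=124754, p(48)=147273, p(49)=173525, p(50)=204226, p(51)=239943, p(52)=281589, p(53)=329931, p(54)=386155, p(55)=451276, p(56)=526823, p(57)=614154, p(58)=715220, p(59)=831820, p(60)=966467, p(61)=1121505, p(62)=1300156, p(63)=1505499, p(64)=1741630, p(65)=2012558, p(66)=2323520, p(67)=2679689, p(68)=3087735, p(69)=3554345, p(70)=4087968, p(71)=4697205, p(72)=5392783, p(73)=6185689, p(74)=7089500, p(75)=8118264, p(76)=9289091, p(77)=10619863, p(78)=12132164, p(79)=13848650, p(80)=15796476, p(81)=18004327, p(82)=20506255, p(83)=23338469, p(84)=26543660, p(85)=30167357, p(86)=34262962, p(87)=38887673, p(88)=44108109, p(89)=49995925, p(90)=56634173, p(91)=64112359, p(92)=72533807, p(93)=82010177, p(94)=92669720, p(95)=104651419, p(96)=118114304, p(97)=133230930, p(98)=150198136, p(99)=169229875, p(100)=190569292, p(101)=214481126, p(102)=241265379, p(103)=271248950, p(104)=304801365, p(105)=342325709, p(106)=384276336, p(107)=431149389, p(108)=483502844, p(109)=541946240, p(110)=607163746, p(111)=679903203, p(112)=761002156, p(113)=851376628, p(114)=952050665, p(115)=1064144451, p(116)=1188908248, p(117)=1327710076, p(118)=1482074143, p(119)=1653668665, p(120)=1844349560, p(121)=2056148051, p(122)=2291320912, p(123)=2552338241, p(124)=2841940500, p(125)=3163127352, p(126)=3519222692, p(127)=3913864295, p(128)=4351078600, p(129)=4835271870, p(130)=5371315400, p(131)=5964539504, p(132)=6620830889, p(133)=7346629512, p(134)=8149040695, p(135)=9035836076, p(136)=10015581680, p(137)=11097645016, p(138)=12292341831, p(139)=13610949895, p(140)=15065878135, p(141)=16670689208, p(142)=18440293320, p(143)=20390982757, p(144)=22540654445, p(145)=24908858009, p(146)=27517052599, p(147)=30388671978, p(148)=33549419497, p(149)=37027355200, p(150)=40853235313, p(151)=45060624582, p(152)=49686288421, p(153)=54770336324, p(154)=60356673280, p(155)=66493182097, p(156)=73232243759, p(157)=80630964769, p(158)=88751778802, p(159)=97662728555, p(160)=107438159466, p(161)=118159068427, p(162)=129913904637, p(163)=142798995930, p(164)=156919475295, p(165)=172389800255, p(166)=189334822579, p(167)=207890420102, p(168)=228204732751, p(169)=250438925115, p(170)=274768617130, p(171)=301384802048, p(172)=330495499613, p(173)=362326859895, p(174)=397125074750, p(175)=435157697830, p(176)=476715857290, p(177)=522115831195, p(178)=571701605655, p(179)=625846753120, p(180)=684957390936, p(181)=749474411781, p(182)=819876908323, p(183)=896684817527, p(184)=980462880430.
Final step: p(185) = p(184) + p(183) - p(180) - p(178) + p(173) + p(170) - p(163) - p(159) + p(150) + p(145) - p(134) - p(128) + p(115) + p(108) - p(93) - p(85) + p(68) + p(59) - p(40) - p(30) + p(9)
= 980462880430 + 896684817527 - 684957390936 - 571701605655 + 362326859895 + 274768617130 - 142798995930 - 97662728555 + 40853235313 + 24908858009 - 8149040695 - 4351078600 + 1064144451 + 483502844 - 82010177 - 30167357 + 3087735 + 831820 - 37338 - 5604 + 30
= 1071823774337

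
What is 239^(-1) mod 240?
239

gcd(239, 240) = 1, so the inverse exists.
Extended Euclidean algorithm on (240, 239):
240 = 1 × 239 + 1  ⟹  1 = (1)·240 + (-1)·239
So (-1)·239 ≡ 1 (mod 240), i.e. 239^(-1) ≡ -1 ≡ 239 (mod 240).
Check: 239 × 239 = 57121 ≡ 1 (mod 240)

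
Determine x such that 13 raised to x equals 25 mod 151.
64

Baby-step giant-step with step n = ⌈√151⌉ = 13.
Baby steps 13^j mod 151 (j:value) for j=0..12: 0:1, 1:13, 2:18, 3:83, 4:22, 5:135, 6:94, 7:14, 8:31, 9:101, 10:105, 11:6, 12:78.
Giant-step multiplier: 13^(-13) ≡ 13^(150-13) = 13^137 ≡ 7 (mod 151).
Giant steps γ_i = 25·7^i mod 151: γ_0=25, γ_1=24, γ_2=17, γ_3=119, γ_4=78 (in table at j=12).
x = i·n + j = 4·13 + 12 = 64.
Check: 13^64 ≡ 25 (mod 151).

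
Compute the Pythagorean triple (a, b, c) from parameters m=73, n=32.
(4305, 4672, 6353)

Euclid's formula: a = m² - n², b = 2mn, c = m² + n²
m = 73, n = 32
a = 73² - 32² = 5329 - 1024 = 4305
b = 2 × 73 × 32 = 4672
c = 73² + 32² = 5329 + 1024 = 6353
Verification: 4305² + 4672² = 18533025 + 21827584 = 40360609 = 6353² ✓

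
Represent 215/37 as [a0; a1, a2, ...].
[5; 1, 4, 3, 2]

Euclidean algorithm steps:
215 = 5 × 37 + 30
37 = 1 × 30 + 7
30 = 4 × 7 + 2
7 = 3 × 2 + 1
2 = 2 × 1 + 0
Continued fraction: [5; 1, 4, 3, 2]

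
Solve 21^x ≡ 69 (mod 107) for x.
34

Baby-step giant-step with step n = ⌈√107⌉ = 11.
Baby steps 21^j mod 107 (j:value) for j=0..10: 0:1, 1:21, 2:13, 3:59, 4:62, 5:18, 6:57, 7:20, 8:99, 9:46, 10:3.
Giant-step multiplier: 21^(-11) ≡ 21^(106-11) = 21^95 ≡ 17 (mod 107).
Giant steps γ_i = 69·17^i mod 107: γ_0=69, γ_1=103, γ_2=39, γ_3=21 (in table at j=1).
x = i·n + j = 3·11 + 1 = 34.
Check: 21^34 ≡ 69 (mod 107).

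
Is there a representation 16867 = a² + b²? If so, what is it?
Not possible

Factorization: 16867 = 101 × 167
By Fermat: n is sum of two squares iff every prime p ≡ 3 (mod 4) appears to even power.
Prime(s) ≡ 3 (mod 4) with odd exponent: [(167, 1)]
Therefore 16867 cannot be expressed as a² + b².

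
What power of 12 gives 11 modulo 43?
12

Baby-step giant-step with step n = ⌈√43⌉ = 7.
Baby steps 12^j mod 43 (j:value) for j=0..6: 0:1, 1:12, 2:15, 3:8, 4:10, 5:34, 6:21.
Giant-step multiplier: 12^(-7) ≡ 12^(42-7) = 12^35 ≡ 7 (mod 43).
Giant steps γ_i = 11·7^i mod 43: γ_0=11, γ_1=34 (in table at j=5).
x = i·n + j = 1·7 + 5 = 12.
Check: 12^12 ≡ 11 (mod 43).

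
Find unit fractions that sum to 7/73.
1/11 + 1/201 + 1/161403

Greedy algorithm:
7/73: ceiling(73/7) = 11, use 1/11
4/803: ceiling(803/4) = 201, use 1/201
1/161403: ceiling(161403/1) = 161403, use 1/161403
Result: 7/73 = 1/11 + 1/201 + 1/161403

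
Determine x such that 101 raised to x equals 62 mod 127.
88

Baby-step giant-step with step n = ⌈√127⌉ = 12.
Baby steps 101^j mod 127 (j:value) for j=0..11: 0:1, 1:101, 2:41, 3:77, 4:30, 5:109, 6:87, 7:24, 8:11, 9:95, 10:70, 11:85.
Giant-step multiplier: 101^(-12) ≡ 101^(126-12) = 101^114 ≡ 122 (mod 127).
Giant steps γ_i = 62·122^i mod 127: γ_0=62, γ_1=71, γ_2=26, γ_3=124, γ_4=15, γ_5=52, γ_6=121, γ_7=30 (in table at j=4).
x = i·n + j = 7·12 + 4 = 88.
Check: 101^88 ≡ 62 (mod 127).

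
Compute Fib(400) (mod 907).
786

Matrix identity: Q^n = [[F_(n+1), F_n], [F_n, F_(n-1)]] with Q = [[1,1],[1,0]].
n = 400 = 110010000₂. Square-and-multiply, entries mod 907:
Q^1 = [[1,1],[1,0]]
Q^3 = (Q^1)²·Q = [[3,2],[2,1]]
Q^6 = (Q^3)² = [[13,8],[8,5]]
Q^12 = (Q^6)² = [[233,144],[144,89]]
Q^25 = (Q^12)²·Q = [[762,651],[651,111]]
Q^50 = (Q^25)² = [[396,541],[541,762]]
Q^100 = (Q^50)² = [[532,648],[648,791]]
Q^200 = (Q^100)² = [[3,189],[189,721]]
Q^400 = (Q^200)² = [[357,786],[786,478]]
F_400 mod 907 = Q^400[0][1] = 786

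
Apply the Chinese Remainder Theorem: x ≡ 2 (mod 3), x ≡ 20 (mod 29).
20

Using Chinese Remainder Theorem:
M = 3 × 29 = 87
M1 = 29, M2 = 3
y1 = 29^(-1) mod 3 = 2
y2 = 3^(-1) mod 29 = 10
x = (2×29×2 + 20×3×10) mod 87 = 20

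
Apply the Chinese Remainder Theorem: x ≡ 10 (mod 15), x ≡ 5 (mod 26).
265

Using Chinese Remainder Theorem:
M = 15 × 26 = 390
M1 = 26, M2 = 15
y1 = 26^(-1) mod 15 = 11
y2 = 15^(-1) mod 26 = 7
x = (10×26×11 + 5×15×7) mod 390 = 265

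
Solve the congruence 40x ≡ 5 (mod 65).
x ≡ 5 (mod 13)

gcd(40, 65) = 5, which divides 5, so solutions exist.
Divide through by 5: 8x ≡ 1 (mod 13).
Find 8^(-1) mod 13 by the extended Euclidean algorithm:
13 = 1 × 8 + 5  ⟹  5 = (1)·13 + (-1)·8
8 = 1 × 5 + 3  ⟹  3 = (-1)·13 + (2)·8
5 = 1 × 3 + 2  ⟹  2 = (2)·13 + (-3)·8
3 = 1 × 2 + 1  ⟹  1 = (-3)·13 + (5)·8
So (5)·8 ≡ 1 (mod 13), i.e. 8^(-1) ≡ 5 (mod 13).
x ≡ 5 × 1 = 5 ≡ 5 (mod 13).
Check: 40 × 5 = 200 ≡ 5 (mod 65).
x ≡ 5 (mod 13), giving 5 solutions mod 65.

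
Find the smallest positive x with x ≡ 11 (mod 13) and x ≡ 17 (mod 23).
63

Using Chinese Remainder Theorem:
M = 13 × 23 = 299
M1 = 23, M2 = 13
y1 = 23^(-1) mod 13 = 4
y2 = 13^(-1) mod 23 = 16
x = (11×23×4 + 17×13×16) mod 299 = 63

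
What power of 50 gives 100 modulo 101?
50

Baby-step giant-step with step n = ⌈√101⌉ = 11.
Baby steps 50^j mod 101 (j:value) for j=0..10: 0:1, 1:50, 2:76, 3:63, 4:19, 5:41, 6:30, 7:86, 8:58, 9:72, 10:65.
Giant-step multiplier: 50^(-11) ≡ 50^(100-11) = 50^89 ≡ 73 (mod 101).
Giant steps γ_i = 100·73^i mod 101: γ_0=100, γ_1=28, γ_2=24, γ_3=35, γ_4=30 (in table at j=6).
x = i·n + j = 4·11 + 6 = 50.
Check: 50^50 ≡ 100 (mod 101).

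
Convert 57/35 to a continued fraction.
[1; 1, 1, 1, 2, 4]

Euclidean algorithm steps:
57 = 1 × 35 + 22
35 = 1 × 22 + 13
22 = 1 × 13 + 9
13 = 1 × 9 + 4
9 = 2 × 4 + 1
4 = 4 × 1 + 0
Continued fraction: [1; 1, 1, 1, 2, 4]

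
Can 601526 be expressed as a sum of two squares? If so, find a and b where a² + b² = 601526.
Not possible

Factorization: 601526 = 2 × 67^3
By Fermat: n is sum of two squares iff every prime p ≡ 3 (mod 4) appears to even power.
Prime(s) ≡ 3 (mod 4) with odd exponent: [(67, 3)]
Therefore 601526 cannot be expressed as a² + b².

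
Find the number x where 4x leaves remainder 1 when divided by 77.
58

gcd(4, 77) = 1, so the inverse exists.
Extended Euclidean algorithm on (77, 4):
77 = 19 × 4 + 1  ⟹  1 = (1)·77 + (-19)·4
So (-19)·4 ≡ 1 (mod 77), i.e. 4^(-1) ≡ -19 ≡ 58 (mod 77).
Check: 4 × 58 = 232 ≡ 1 (mod 77)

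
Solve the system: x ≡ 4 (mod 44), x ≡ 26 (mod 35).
796

Using Chinese Remainder Theorem:
M = 44 × 35 = 1540
M1 = 35, M2 = 44
y1 = 35^(-1) mod 44 = 39
y2 = 44^(-1) mod 35 = 4
x = (4×35×39 + 26×44×4) mod 1540 = 796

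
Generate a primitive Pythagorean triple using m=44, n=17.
(1647, 1496, 2225)

Euclid's formula: a = m² - n², b = 2mn, c = m² + n²
m = 44, n = 17
a = 44² - 17² = 1936 - 289 = 1647
b = 2 × 44 × 17 = 1496
c = 44² + 17² = 1936 + 289 = 2225
Verification: 1647² + 1496² = 2712609 + 2238016 = 4950625 = 2225² ✓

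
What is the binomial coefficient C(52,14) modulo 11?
4

Using Lucas' theorem:
Write n=52 and k=14 in base 11:
n in base 11: [4, 8]
k in base 11: [1, 3]
C(52,14) mod 11 = ∏ C(n_i, k_i) mod 11
Digit binomials (mod 11): C(4,1) = 4; C(8,3) = 56 ≡ 1
Product: 4 × 1 = 4 ≡ 4 (mod 11)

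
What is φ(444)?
144

444 = 2^2 × 3 × 37
φ(n) = n × ∏(1 - 1/p) for each prime p dividing n
φ(444) = 444 × (1 - 1/2) × (1 - 1/3) × (1 - 1/37) = 144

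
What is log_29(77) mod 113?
50

Baby-step giant-step with step n = ⌈√113⌉ = 11.
Baby steps 29^j mod 113 (j:value) for j=0..10: 0:1, 1:29, 2:50, 3:94, 4:14, 5:67, 6:22, 7:73, 8:83, 9:34, 10:82.
Giant-step multiplier: 29^(-11) ≡ 29^(112-11) = 29^101 ≡ 68 (mod 113).
Giant steps γ_i = 77·68^i mod 113: γ_0=77, γ_1=38, γ_2=98, γ_3=110, γ_4=22 (in table at j=6).
x = i·n + j = 4·11 + 6 = 50.
Check: 29^50 ≡ 77 (mod 113).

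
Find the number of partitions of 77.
10619863

p(n) counts ways to write n as a sum of positive integers (order ignored).
Euler's pentagonal recurrence: p(k) = p(k-1) + p(k-2) - p(k-5) - p(k-7) + p(k-12) + p(k-15) - ... (offsets j(3j∓1)/2, signs ++--, p(0)=1, p(<0)=0).
DP table for k = 0..76: p(0)=1, p(1)=1, p(2)=2, p(3)=3, p(4)=5, p(5)=7, p(6)=11, p(7)=15, p(8)=22, p(9)=30, p(10)=42, p(11)=56, p(12)=77, p(13)=101, p(14)=135, p(15)=176, p(16)=231, p(17)=297, p(18)=385, p(19)=490, p(20)=627, p(21)=792, p(22)=1002, p(23)=1255, p(24)=1575, p(25)=1958, p(26)=2436, p(27)=3010, p(28)=3718, p(29)=4565, p(30)=5604, p(31)=6842, p(32)=8349, p(33)=10143, p(34)=12310, p(35)=14883, p(36)=17977, p(37)=21637, p(38)=26015, p(39)=31185, p(40)=37338, p(41)=44583, p(42)=53174, p(43)=63261, p(44)=75175, p(45)=89134, p(46)=105558, p(47)=124754, p(48)=147273, p(49)=173525, p(50)=204226, p(51)=239943, p(52)=281589, p(53)=329931, p(54)=386155, p(55)=451276, p(56)=526823, p(57)=614154, p(58)=715220, p(59)=831820, p(60)=966467, p(61)=1121505, p(62)=1300156, p(63)=1505499, p(64)=1741630, p(65)=2012558, p(66)=2323520, p(67)=2679689, p(68)=3087735, p(69)=3554345, p(70)=4087968, p(71)=4697205, p(72)=5392783, p(73)=6185689, p(74)=7089500, p(75)=8118264, p(76)=9289091.
Final step: p(77) = p(76) + p(75) - p(72) - p(70) + p(65) + p(62) - p(55) - p(51) + p(42) + p(37) - p(26) - p(20) + p(7) + p(0)
= 9289091 + 8118264 - 5392783 - 4087968 + 2012558 + 1300156 - 451276 - 239943 + 53174 + 21637 - 2436 - 627 + 15 + 1
= 10619863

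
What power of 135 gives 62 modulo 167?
38

Baby-step giant-step with step n = ⌈√167⌉ = 13.
Baby steps 135^j mod 167 (j:value) for j=0..12: 0:1, 1:135, 2:22, 3:131, 4:150, 5:43, 6:127, 7:111, 8:122, 9:104, 10:12, 11:117, 12:97.
Giant-step multiplier: 135^(-13) ≡ 135^(166-13) = 135^153 ≡ 46 (mod 167).
Giant steps γ_i = 62·46^i mod 167: γ_0=62, γ_1=13, γ_2=97 (in table at j=12).
x = i·n + j = 2·13 + 12 = 38.
Check: 135^38 ≡ 62 (mod 167).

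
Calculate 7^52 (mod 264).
49

Repeated squaring. Binary of 52 = 110100.
7^1 ≡ 7 (mod 264); 7^2 ≡ 49 (mod 264); 7^4 ≡ 25 (mod 264); 7^8 ≡ 97 (mod 264); 7^16 ≡ 169 (mod 264); 7^32 ≡ 49 (mod 264)
7^52 = 7^4 × 7^16 × 7^32 ≡ 49 (mod 264)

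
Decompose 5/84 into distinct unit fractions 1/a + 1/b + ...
1/17 + 1/1428

Greedy algorithm:
5/84: ceiling(84/5) = 17, use 1/17
1/1428: ceiling(1428/1) = 1428, use 1/1428
Result: 5/84 = 1/17 + 1/1428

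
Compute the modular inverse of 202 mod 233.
15

gcd(202, 233) = 1, so the inverse exists.
Extended Euclidean algorithm on (233, 202):
233 = 1 × 202 + 31  ⟹  31 = (1)·233 + (-1)·202
202 = 6 × 31 + 16  ⟹  16 = (-6)·233 + (7)·202
31 = 1 × 16 + 15  ⟹  15 = (7)·233 + (-8)·202
16 = 1 × 15 + 1  ⟹  1 = (-13)·233 + (15)·202
So (15)·202 ≡ 1 (mod 233), i.e. 202^(-1) ≡ 15 (mod 233).
Check: 202 × 15 = 3030 ≡ 1 (mod 233)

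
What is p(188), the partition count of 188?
1398341745571

p(n) counts ways to write n as a sum of positive integers (order ignored).
Euler's pentagonal recurrence: p(k) = p(k-1) + p(k-2) - p(k-5) - p(k-7) + p(k-12) + p(k-15) - ... (offsets j(3j∓1)/2, signs ++--, p(0)=1, p(<0)=0).
DP table for k = 0..187: p(0)=1, p(1)=1, p(2)=2, p(3)=3, p(4)=5, p(5)=7, p(6)=11, p(7)=15, p(8)=22, p(9)=30, p(10)=42, p(11)=56, p(12)=77, p(13)=101, p(14)=135, p(15)=176, p(16)=231, p(17)=297, p(18)=385, p(19)=490, p(20)=627, p(21)=792, p(22)=1002, p(23)=1255, p(24)=1575, p(25)=1958, p(26)=2436, p(27)=3010, p(28)=3718, p(29)=4565, p(30)=5604, p(31)=6842, p(32)=8349, p(33)=10143, p(34)=12310, p(35)=14883, p(36)=17977, p(37)=21637, p(38)=26015, p(39)=31185, p(40)=37338, p(41)=44583, p(42)=53174, p(43)=63261, p(44)=75175, p(45)=89134, p(46)=105558, p(47)=124754, p(48)=147273, p(49)=173525, p(50)=204226, p(51)=239943, p(52)=281589, p(53)=329931, p(54)=386155, p(55)=451276, p(56)=526823, p(57)=614154, p(58)=715220, p(59)=831820, p(60)=966467, p(61)=1121505, p(62)=1300156, p(63)=1505499, p(64)=1741630, p(65)=2012558, p(66)=2323520, p(67)=2679689, p(68)=3087735, p(69)=3554345, p(70)=4087968, p(71)=4697205, p(72)=5392783, p(73)=6185689, p(74)=7089500, p(75)=8118264, p(76)=9289091, p(77)=10619863, p(78)=12132164, p(79)=13848650, p(80)=15796476, p(81)=18004327, p(82)=20506255, p(83)=23338469, p(84)=26543660, p(85)=30167357, p(86)=34262962, p(87)=38887673, p(88)=44108109, p(89)=49995925, p(90)=56634173, p(91)=64112359, p(92)=72533807, p(93)=82010177, p(94)=92669720, p(95)=104651419, p(96)=118114304, p(97)=133230930, p(98)=150198136, p(99)=169229875, p(100)=190569292, p(101)=214481126, p(102)=241265379, p(103)=271248950, p(104)=304801365, p(105)=342325709, p(106)=384276336, p(107)=431149389, p(108)=483502844, p(109)=541946240, p(110)=607163746, p(111)=679903203, p(112)=761002156, p(113)=851376628, p(114)=952050665, p(115)=1064144451, p(116)=1188908248, p(117)=1327710076, p(118)=1482074143, p(119)=1653668665, p(120)=1844349560, p(121)=2056148051, p(122)=2291320912, p(123)=2552338241, p(124)=2841940500, p(125)=3163127352, p(126)=3519222692, p(127)=3913864295, p(128)=4351078600, p(129)=4835271870, p(130)=5371315400, p(131)=5964539504, p(132)=6620830889, p(133)=7346629512, p(134)=8149040695, p(135)=9035836076, p(136)=10015581680, p(137)=11097645016, p(138)=12292341831, p(139)=13610949895, p(140)=15065878135, p(141)=16670689208, p(142)=18440293320, p(143)=20390982757, p(144)=22540654445, p(145)=24908858009, p(146)=27517052599, p(147)=30388671978, p(148)=33549419497, p(149)=37027355200, p(150)=40853235313, p(151)=45060624582, p(152)=49686288421, p(153)=54770336324, p(154)=60356673280, p(155)=66493182097, p(156)=73232243759, p(157)=80630964769, p(158)=88751778802, p(159)=97662728555, p(160)=107438159466, p(161)=118159068427, p(162)=129913904637, p(163)=142798995930, p(164)=156919475295, p(165)=172389800255, p(166)=189334822579, p(167)=207890420102, p(168)=228204732751, p(169)=250438925115, p(170)=274768617130, p(171)=301384802048, p(172)=330495499613, p(173)=362326859895, p(174)=397125074750, p(175)=435157697830, p(176)=476715857290, p(177)=522115831195, p(178)=571701605655, p(179)=625846753120, p(180)=684957390936, p(181)=749474411781, p(182)=819876908323, p(183)=896684817527, p(184)=980462880430, p(185)=1071823774337, p(186)=1171432692373, p(187)=1280011042268.
Final step: p(188) = p(187) + p(186) - p(183) - p(181) + p(176) + p(173) - p(166) - p(162) + p(153) + p(148) - p(137) - p(131) + p(118) + p(111) - p(96) - p(88) + p(71) + p(62) - p(43) - p(33) + p(12) + p(1)
= 1280011042268 + 1171432692373 - 896684817527 - 749474411781 + 476715857290 + 362326859895 - 189334822579 - 129913904637 + 54770336324 + 33549419497 - 11097645016 - 5964539504 + 1482074143 + 679903203 - 118114304 - 44108109 + 4697205 + 1300156 - 63261 - 10143 + 77 + 1
= 1398341745571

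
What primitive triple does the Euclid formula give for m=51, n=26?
(1925, 2652, 3277)

Euclid's formula: a = m² - n², b = 2mn, c = m² + n²
m = 51, n = 26
a = 51² - 26² = 2601 - 676 = 1925
b = 2 × 51 × 26 = 2652
c = 51² + 26² = 2601 + 676 = 3277
Verification: 1925² + 2652² = 3705625 + 7033104 = 10738729 = 3277² ✓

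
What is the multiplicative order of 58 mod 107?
106

107 is prime, so ord(58) divides φ(107) = 106.
Divisors of 106: 1, 2, 53, 106.
Repeated squaring: 58^1 ≡ 58, 58^2 ≡ 47, 58^4 ≡ 69, 58^8 ≡ 53, 58^16 ≡ 27, 58^32 ≡ 87, 58^64 ≡ 79 (mod 107).
Test 58^d mod 107 for each divisor d in increasing order:
58^1 ≡ 58
58^2 ≡ 47
58^53 = 58^32·58^16·58^4·58^1 ≡ 106
58^106 = 58^64·58^32·58^8·58^2 ≡ 1  ← first divisor giving 1
The order is 106.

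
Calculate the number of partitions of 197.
3068829878530

p(n) counts ways to write n as a sum of positive integers (order ignored).
Euler's pentagonal recurrence: p(k) = p(k-1) + p(k-2) - p(k-5) - p(k-7) + p(k-12) + p(k-15) - ... (offsets j(3j∓1)/2, signs ++--, p(0)=1, p(<0)=0).
DP table for k = 0..196: p(0)=1, p(1)=1, p(2)=2, p(3)=3, p(4)=5, p(5)=7, p(6)=11, p(7)=15, p(8)=22, p(9)=30, p(10)=42, p(11)=56, p(12)=77, p(13)=101, p(14)=135, p(15)=176, p(16)=231, p(17)=297, p(18)=385, p(19)=490, p(20)=627, p(21)=792, p(22)=1002, p(23)=1255, p(24)=1575, p(25)=1958, p(26)=2436, p(27)=3010, p(28)=3718, p(29)=4565, p(30)=5604, p(31)=6842, p(32)=8349, p(33)=10143, p(34)=12310, p(35)=14883, p(36)=17977, p(37)=21637, p(38)=26015, p(39)=31185, p(40)=37338, p(41)=44583, p(42)=53174, p(43)=63261, p(44)=75175, p(45)=89134, p(46)=105558, p(47)=124754, p(48)=147273, p(49)=173525, p(50)=204226, p(51)=239943, p(52)=281589, p(53)=329931, p(54)=386155, p(55)=451276, p(56)=526823, p(57)=614154, p(58)=715220, p(59)=831820, p(60)=966467, p(61)=1121505, p(62)=1300156, p(63)=1505499, p(64)=1741630, p(65)=2012558, p(66)=2323520, p(67)=2679689, p(68)=3087735, p(69)=3554345, p(70)=4087968, p(71)=4697205, p(72)=5392783, p(73)=6185689, p(74)=7089500, p(75)=8118264, p(76)=9289091, p(77)=10619863, p(78)=12132164, p(79)=13848650, p(80)=15796476, p(81)=18004327, p(82)=20506255, p(83)=23338469, p(84)=26543660, p(85)=30167357, p(86)=34262962, p(87)=38887673, p(88)=44108109, p(89)=49995925, p(90)=56634173, p(91)=64112359, p(92)=72533807, p(93)=82010177, p(94)=92669720, p(95)=104651419, p(96)=118114304, p(97)=133230930, p(98)=150198136, p(99)=169229875, p(100)=190569292, p(101)=214481126, p(102)=241265379, p(103)=271248950, p(104)=304801365, p(105)=342325709, p(106)=384276336, p(107)=431149389, p(108)=483502844, p(109)=541946240, p(110)=607163746, p(111)=679903203, p(112)=761002156, p(113)=851376628, p(114)=952050665, p(115)=1064144451, p(116)=1188908248, p(117)=1327710076, p(118)=1482074143, p(119)=1653668665, p(120)=1844349560, p(121)=2056148051, p(122)=2291320912, p(123)=2552338241, p(124)=2841940500, p(125)=3163127352, p(126)=3519222692, p(127)=3913864295, p(128)=4351078600, p(129)=4835271870, p(130)=5371315400, p(131)=5964539504, p(132)=6620830889, p(133)=7346629512, p(134)=8149040695, p(135)=9035836076, p(136)=10015581680, p(137)=11097645016, p(138)=12292341831, p(139)=13610949895, p(140)=15065878135, p(141)=16670689208, p(142)=18440293320, p(143)=20390982757, p(144)=22540654445, p(145)=24908858009, p(146)=27517052599, p(147)=30388671978, p(148)=33549419497, p(149)=37027355200, p(150)=40853235313, p(151)=45060624582, p(152)=49686288421, p(153)=54770336324, p(154)=60356673280, p(155)=66493182097, p(156)=73232243759, p(157)=80630964769, p(158)=88751778802, p(159)=97662728555, p(160)=107438159466, p(161)=118159068427, p(162)=129913904637, p(163)=142798995930, p(164)=156919475295, p(165)=172389800255, p(166)=189334822579, p(167)=207890420102, p(168)=228204732751, p(169)=250438925115, p(170)=274768617130, p(171)=301384802048, p(172)=330495499613, p(173)=362326859895, p(174)=397125074750, p(175)=435157697830, p(176)=476715857290, p(177)=522115831195, p(178)=571701605655, p(179)=625846753120, p(180)=684957390936, p(181)=749474411781, p(182)=819876908323, p(183)=896684817527, p(184)=980462880430, p(185)=1071823774337, p(186)=1171432692373, p(187)=1280011042268, p(188)=1398341745571, p(189)=1527273599625, p(190)=1667727404093, p(191)=1820701100652, p(192)=1987276856363, p(193)=2168627105469, p(194)=2366022741845, p(195)=2580840212973, p(196)=2814570987591.
Final step: p(197) = p(196) + p(195) - p(192) - p(190) + p(185) + p(182) - p(175) - p(171) + p(162) + p(157) - p(146) - p(140) + p(127) + p(120) - p(105) - p(97) + p(80) + p(71) - p(52) - p(42) + p(21) + p(10)
= 2814570987591 + 2580840212973 - 1987276856363 - 1667727404093 + 1071823774337 + 819876908323 - 435157697830 - 301384802048 + 129913904637 + 80630964769 - 27517052599 - 15065878135 + 3913864295 + 1844349560 - 342325709 - 133230930 + 15796476 + 4697205 - 281589 - 53174 + 792 + 42
= 3068829878530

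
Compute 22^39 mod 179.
177

Repeated squaring. Binary of 39 = 100111.
22^1 ≡ 22 (mod 179); 22^2 ≡ 126 (mod 179); 22^4 ≡ 124 (mod 179); 22^8 ≡ 161 (mod 179); 22^16 ≡ 145 (mod 179); 22^32 ≡ 82 (mod 179)
22^39 = 22^1 × 22^2 × 22^4 × 22^32 ≡ 177 (mod 179)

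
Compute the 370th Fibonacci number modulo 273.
190

Matrix identity: Q^n = [[F_(n+1), F_n], [F_n, F_(n-1)]] with Q = [[1,1],[1,0]].
n = 370 = 101110010₂. Square-and-multiply, entries mod 273:
Q^1 = [[1,1],[1,0]]
Q^2 = (Q^1)² = [[2,1],[1,1]]
Q^5 = (Q^2)²·Q = [[8,5],[5,3]]
Q^11 = (Q^5)²·Q = [[144,89],[89,55]]
Q^23 = (Q^11)²·Q = [[231,265],[265,239]]
Q^46 = (Q^23)² = [[190,62],[62,128]]
Q^92 = (Q^46)² = [[86,60],[60,26]]
Q^185 = (Q^92)²·Q = [[244,76],[76,168]]
Q^370 = (Q^185)² = [[65,190],[190,148]]
F_370 mod 273 = Q^370[0][1] = 190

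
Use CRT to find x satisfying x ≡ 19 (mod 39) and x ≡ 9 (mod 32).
1033

Using Chinese Remainder Theorem:
M = 39 × 32 = 1248
M1 = 32, M2 = 39
y1 = 32^(-1) mod 39 = 11
y2 = 39^(-1) mod 32 = 23
x = (19×32×11 + 9×39×23) mod 1248 = 1033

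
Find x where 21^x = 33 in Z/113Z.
83

Baby-step giant-step with step n = ⌈√113⌉ = 11.
Baby steps 21^j mod 113 (j:value) for j=0..10: 0:1, 1:21, 2:102, 3:108, 4:8, 5:55, 6:25, 7:73, 8:64, 9:101, 10:87.
Giant-step multiplier: 21^(-11) ≡ 21^(112-11) = 21^101 ≡ 6 (mod 113).
Giant steps γ_i = 33·6^i mod 113: γ_0=33, γ_1=85, γ_2=58, γ_3=9, γ_4=54, γ_5=98, γ_6=23, γ_7=25 (in table at j=6).
x = i·n + j = 7·11 + 6 = 83.
Check: 21^83 ≡ 33 (mod 113).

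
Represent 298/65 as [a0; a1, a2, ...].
[4; 1, 1, 2, 2, 5]

Euclidean algorithm steps:
298 = 4 × 65 + 38
65 = 1 × 38 + 27
38 = 1 × 27 + 11
27 = 2 × 11 + 5
11 = 2 × 5 + 1
5 = 5 × 1 + 0
Continued fraction: [4; 1, 1, 2, 2, 5]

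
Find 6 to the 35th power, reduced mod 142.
72

Repeated squaring. Binary of 35 = 100011.
6^1 ≡ 6 (mod 142); 6^2 ≡ 36 (mod 142); 6^4 ≡ 18 (mod 142); 6^8 ≡ 40 (mod 142); 6^16 ≡ 38 (mod 142); 6^32 ≡ 24 (mod 142)
6^35 = 6^1 × 6^2 × 6^32 ≡ 72 (mod 142)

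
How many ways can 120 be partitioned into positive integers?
1844349560

p(n) counts ways to write n as a sum of positive integers (order ignored).
Euler's pentagonal recurrence: p(k) = p(k-1) + p(k-2) - p(k-5) - p(k-7) + p(k-12) + p(k-15) - ... (offsets j(3j∓1)/2, signs ++--, p(0)=1, p(<0)=0).
DP table for k = 0..119: p(0)=1, p(1)=1, p(2)=2, p(3)=3, p(4)=5, p(5)=7, p(6)=11, p(7)=15, p(8)=22, p(9)=30, p(10)=42, p(11)=56, p(12)=77, p(13)=101, p(14)=135, p(15)=176, p(16)=231, p(17)=297, p(18)=385, p(19)=490, p(20)=627, p(21)=792, p(22)=1002, p(23)=1255, p(24)=1575, p(25)=1958, p(26)=2436, p(27)=3010, p(28)=3718, p(29)=4565, p(30)=5604, p(31)=6842, p(32)=8349, p(33)=10143, p(34)=12310, p(35)=14883, p(36)=17977, p(37)=21637, p(38)=26015, p(39)=31185, p(40)=37338, p(41)=44583, p(42)=53174, p(43)=63261, p(44)=75175, p(45)=89134, p(46)=105558, p(47)=124754, p(48)=147273, p(49)=173525, p(50)=204226, p(51)=239943, p(52)=281589, p(53)=329931, p(54)=386155, p(55)=451276, p(56)=526823, p(57)=614154, p(58)=715220, p(59)=831820, p(60)=966467, p(61)=1121505, p(62)=1300156, p(63)=1505499, p(64)=1741630, p(65)=2012558, p(66)=2323520, p(67)=2679689, p(68)=3087735, p(69)=3554345, p(70)=4087968, p(71)=4697205, p(72)=5392783, p(73)=6185689, p(74)=7089500, p(75)=8118264, p(76)=9289091, p(77)=10619863, p(78)=12132164, p(79)=13848650, p(80)=15796476, p(81)=18004327, p(82)=20506255, p(83)=23338469, p(84)=26543660, p(85)=30167357, p(86)=34262962, p(87)=38887673, p(88)=44108109, p(89)=49995925, p(90)=56634173, p(91)=64112359, p(92)=72533807, p(93)=82010177, p(94)=92669720, p(95)=104651419, p(96)=118114304, p(97)=133230930, p(98)=150198136, p(99)=169229875, p(100)=190569292, p(101)=214481126, p(102)=241265379, p(103)=271248950, p(104)=304801365, p(105)=342325709, p(106)=384276336, p(107)=431149389, p(108)=483502844, p(109)=541946240, p(110)=607163746, p(111)=679903203, p(112)=761002156, p(113)=851376628, p(114)=952050665, p(115)=1064144451, p(116)=1188908248, p(117)=1327710076, p(118)=1482074143, p(119)=1653668665.
Final step: p(120) = p(119) + p(118) - p(115) - p(113) + p(108) + p(105) - p(98) - p(94) + p(85) + p(80) - p(69) - p(63) + p(50) + p(43) - p(28) - p(20) + p(3)
= 1653668665 + 1482074143 - 1064144451 - 851376628 + 483502844 + 342325709 - 150198136 - 92669720 + 30167357 + 15796476 - 3554345 - 1505499 + 204226 + 63261 - 3718 - 627 + 3
= 1844349560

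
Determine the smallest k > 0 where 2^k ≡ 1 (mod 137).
68

137 is prime, so ord(2) divides φ(137) = 136.
Divisors of 136: 1, 2, 4, 8, 17, 34, 68, 136.
Repeated squaring: 2^1 ≡ 2, 2^2 ≡ 4, 2^4 ≡ 16, 2^8 ≡ 119, 2^16 ≡ 50, 2^32 ≡ 34, 2^64 ≡ 60, 2^128 ≡ 38 (mod 137).
Test 2^d mod 137 for each divisor d in increasing order:
2^1 ≡ 2
2^2 ≡ 4
2^4 ≡ 16
2^8 ≡ 119
2^17 = 2^16·2^1 ≡ 100
2^34 = 2^32·2^2 ≡ 136
2^68 = 2^64·2^4 ≡ 1  ← first divisor giving 1
The order is 68.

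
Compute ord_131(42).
10

131 is prime, so ord(42) divides φ(131) = 130.
Divisors of 130: 1, 2, 5, 10, 13, 26, 65, 130.
Repeated squaring: 42^1 ≡ 42, 42^2 ≡ 61, 42^4 ≡ 53, 42^8 ≡ 58, 42^16 ≡ 89, 42^32 ≡ 61, 42^64 ≡ 53, 42^128 ≡ 58 (mod 131).
Test 42^d mod 131 for each divisor d in increasing order:
42^1 ≡ 42
42^2 ≡ 61
42^5 = 42^4·42^1 ≡ 130
42^10 = 42^8·42^2 ≡ 1  ← first divisor giving 1
The order is 10.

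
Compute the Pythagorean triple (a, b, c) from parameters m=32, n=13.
(855, 832, 1193)

Euclid's formula: a = m² - n², b = 2mn, c = m² + n²
m = 32, n = 13
a = 32² - 13² = 1024 - 169 = 855
b = 2 × 32 × 13 = 832
c = 32² + 13² = 1024 + 169 = 1193
Verification: 855² + 832² = 731025 + 692224 = 1423249 = 1193² ✓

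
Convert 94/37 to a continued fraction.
[2; 1, 1, 5, 1, 2]

Euclidean algorithm steps:
94 = 2 × 37 + 20
37 = 1 × 20 + 17
20 = 1 × 17 + 3
17 = 5 × 3 + 2
3 = 1 × 2 + 1
2 = 2 × 1 + 0
Continued fraction: [2; 1, 1, 5, 1, 2]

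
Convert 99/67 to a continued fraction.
[1; 2, 10, 1, 2]

Euclidean algorithm steps:
99 = 1 × 67 + 32
67 = 2 × 32 + 3
32 = 10 × 3 + 2
3 = 1 × 2 + 1
2 = 2 × 1 + 0
Continued fraction: [1; 2, 10, 1, 2]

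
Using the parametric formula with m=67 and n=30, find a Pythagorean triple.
(3589, 4020, 5389)

Euclid's formula: a = m² - n², b = 2mn, c = m² + n²
m = 67, n = 30
a = 67² - 30² = 4489 - 900 = 3589
b = 2 × 67 × 30 = 4020
c = 67² + 30² = 4489 + 900 = 5389
Verification: 3589² + 4020² = 12880921 + 16160400 = 29041321 = 5389² ✓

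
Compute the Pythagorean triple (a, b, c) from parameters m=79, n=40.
(4641, 6320, 7841)

Euclid's formula: a = m² - n², b = 2mn, c = m² + n²
m = 79, n = 40
a = 79² - 40² = 6241 - 1600 = 4641
b = 2 × 79 × 40 = 6320
c = 79² + 40² = 6241 + 1600 = 7841
Verification: 4641² + 6320² = 21538881 + 39942400 = 61481281 = 7841² ✓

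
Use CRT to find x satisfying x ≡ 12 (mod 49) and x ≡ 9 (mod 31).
257

Using Chinese Remainder Theorem:
M = 49 × 31 = 1519
M1 = 31, M2 = 49
y1 = 31^(-1) mod 49 = 19
y2 = 49^(-1) mod 31 = 19
x = (12×31×19 + 9×49×19) mod 1519 = 257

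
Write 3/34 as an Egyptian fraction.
1/12 + 1/204

Greedy algorithm:
3/34: ceiling(34/3) = 12, use 1/12
1/204: ceiling(204/1) = 204, use 1/204
Result: 3/34 = 1/12 + 1/204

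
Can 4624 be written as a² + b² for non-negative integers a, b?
0² + 68² (a=0, b=68)

Factorization: 4624 = 2^4 × 17^2
By Fermat: n is sum of two squares iff every prime p ≡ 3 (mod 4) appears to even power.
All primes ≡ 3 (mod 4) appear to even power.
Search a = 0, 1, 2, … for 4624 - a² a perfect square: first hit at a = 0: 4624 - 0 = 4624 = 68².
4624 = 0² + 68² = 0 + 4624 ✓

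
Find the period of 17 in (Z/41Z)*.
40

41 is prime, so ord(17) divides φ(41) = 40.
Divisors of 40: 1, 2, 4, 5, 8, 10, 20, 40.
Repeated squaring: 17^1 ≡ 17, 17^2 ≡ 2, 17^4 ≡ 4, 17^8 ≡ 16, 17^16 ≡ 10, 17^32 ≡ 18 (mod 41).
Test 17^d mod 41 for each divisor d in increasing order:
17^1 ≡ 17
17^2 ≡ 2
17^4 ≡ 4
17^5 = 17^4·17^1 ≡ 27
17^8 ≡ 16
17^10 = 17^8·17^2 ≡ 32
17^20 = 17^16·17^4 ≡ 40
17^40 = 17^32·17^8 ≡ 1  ← first divisor giving 1
The order is 40.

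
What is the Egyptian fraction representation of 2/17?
1/9 + 1/153

Greedy algorithm:
2/17: ceiling(17/2) = 9, use 1/9
1/153: ceiling(153/1) = 153, use 1/153
Result: 2/17 = 1/9 + 1/153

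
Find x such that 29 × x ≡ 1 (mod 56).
29

gcd(29, 56) = 1, so the inverse exists.
Extended Euclidean algorithm on (56, 29):
56 = 1 × 29 + 27  ⟹  27 = (1)·56 + (-1)·29
29 = 1 × 27 + 2  ⟹  2 = (-1)·56 + (2)·29
27 = 13 × 2 + 1  ⟹  1 = (14)·56 + (-27)·29
So (-27)·29 ≡ 1 (mod 56), i.e. 29^(-1) ≡ -27 ≡ 29 (mod 56).
Check: 29 × 29 = 841 ≡ 1 (mod 56)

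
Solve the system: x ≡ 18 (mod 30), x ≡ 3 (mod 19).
288

Using Chinese Remainder Theorem:
M = 30 × 19 = 570
M1 = 19, M2 = 30
y1 = 19^(-1) mod 30 = 19
y2 = 30^(-1) mod 19 = 7
x = (18×19×19 + 3×30×7) mod 570 = 288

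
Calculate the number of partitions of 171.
301384802048

p(n) counts ways to write n as a sum of positive integers (order ignored).
Euler's pentagonal recurrence: p(k) = p(k-1) + p(k-2) - p(k-5) - p(k-7) + p(k-12) + p(k-15) - ... (offsets j(3j∓1)/2, signs ++--, p(0)=1, p(<0)=0).
DP table for k = 0..170: p(0)=1, p(1)=1, p(2)=2, p(3)=3, p(4)=5, p(5)=7, p(6)=11, p(7)=15, p(8)=22, p(9)=30, p(10)=42, p(11)=56, p(12)=77, p(13)=101, p(14)=135, p(15)=176, p(16)=231, p(17)=297, p(18)=385, p(19)=490, p(20)=627, p(21)=792, p(22)=1002, p(23)=1255, p(24)=1575, p(25)=1958, p(26)=2436, p(27)=3010, p(28)=3718, p(29)=4565, p(30)=5604, p(31)=6842, p(32)=8349, p(33)=10143, p(34)=12310, p(35)=14883, p(36)=17977, p(37)=21637, p(38)=26015, p(39)=31185, p(40)=37338, p(41)=44583, p(42)=53174, p(43)=63261, p(44)=75175, p(45)=89134, p(46)=105558, p(47)=124754, p(48)=147273, p(49)=173525, p(50)=204226, p(51)=239943, p(52)=281589, p(53)=329931, p(54)=386155, p(55)=451276, p(56)=526823, p(57)=614154, p(58)=715220, p(59)=831820, p(60)=966467, p(61)=1121505, p(62)=1300156, p(63)=1505499, p(64)=1741630, p(65)=2012558, p(66)=2323520, p(67)=2679689, p(68)=3087735, p(69)=3554345, p(70)=4087968, p(71)=4697205, p(72)=5392783, p(73)=6185689, p(74)=7089500, p(75)=8118264, p(76)=9289091, p(77)=10619863, p(78)=12132164, p(79)=13848650, p(80)=15796476, p(81)=18004327, p(82)=20506255, p(83)=23338469, p(84)=26543660, p(85)=30167357, p(86)=34262962, p(87)=38887673, p(88)=44108109, p(89)=49995925, p(90)=56634173, p(91)=64112359, p(92)=72533807, p(93)=82010177, p(94)=92669720, p(95)=104651419, p(96)=118114304, p(97)=133230930, p(98)=150198136, p(99)=169229875, p(100)=190569292, p(101)=214481126, p(102)=241265379, p(103)=271248950, p(104)=304801365, p(105)=342325709, p(106)=384276336, p(107)=431149389, p(108)=483502844, p(109)=541946240, p(110)=607163746, p(111)=679903203, p(112)=761002156, p(113)=851376628, p(114)=952050665, p(115)=1064144451, p(116)=1188908248, p(117)=1327710076, p(118)=1482074143, p(119)=1653668665, p(120)=1844349560, p(121)=2056148051, p(122)=2291320912, p(123)=2552338241, p(124)=2841940500, p(125)=3163127352, p(126)=3519222692, p(127)=3913864295, p(128)=4351078600, p(129)=4835271870, p(130)=5371315400, p(131)=5964539504, p(132)=6620830889, p(133)=7346629512, p(134)=8149040695, p(135)=9035836076, p(136)=10015581680, p(137)=11097645016, p(138)=12292341831, p(139)=13610949895, p(140)=15065878135, p(141)=16670689208, p(142)=18440293320, p(143)=20390982757, p(144)=22540654445, p(145)=24908858009, p(146)=27517052599, p(147)=30388671978, p(148)=33549419497, p(149)=37027355200, p(150)=40853235313, p(151)=45060624582, p(152)=49686288421, p(153)=54770336324, p(154)=60356673280, p(155)=66493182097, p(156)=73232243759, p(157)=80630964769, p(158)=88751778802, p(159)=97662728555, p(160)=107438159466, p(161)=118159068427, p(162)=129913904637, p(163)=142798995930, p(164)=156919475295, p(165)=172389800255, p(166)=189334822579, p(167)=207890420102, p(168)=228204732751, p(169)=250438925115, p(170)=274768617130.
Final step: p(171) = p(170) + p(169) - p(166) - p(164) + p(159) + p(156) - p(149) - p(145) + p(136) + p(131) - p(120) - p(114) + p(101) + p(94) - p(79) - p(71) + p(54) + p(45) - p(26) - p(16)
= 274768617130 + 250438925115 - 189334822579 - 156919475295 + 97662728555 + 73232243759 - 37027355200 - 24908858009 + 10015581680 + 5964539504 - 1844349560 - 952050665 + 214481126 + 92669720 - 13848650 - 4697205 + 386155 + 89134 - 2436 - 231
= 301384802048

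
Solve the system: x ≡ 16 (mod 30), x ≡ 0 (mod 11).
286

Using Chinese Remainder Theorem:
M = 30 × 11 = 330
M1 = 11, M2 = 30
y1 = 11^(-1) mod 30 = 11
y2 = 30^(-1) mod 11 = 7
x = (16×11×11 + 0×30×7) mod 330 = 286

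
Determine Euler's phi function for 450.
120

450 = 2 × 3^2 × 5^2
φ(n) = n × ∏(1 - 1/p) for each prime p dividing n
φ(450) = 450 × (1 - 1/2) × (1 - 1/3) × (1 - 1/5) = 120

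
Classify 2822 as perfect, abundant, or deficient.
deficient

Proper divisors of 2822: sum = 1 + 2 + 17 + 34 + 83 + 166 + 1411 = 1714
Since 1714 < 2822, 2822 is deficient.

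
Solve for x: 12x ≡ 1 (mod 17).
10

gcd(12, 17) = 1, so the inverse exists.
Extended Euclidean algorithm on (17, 12):
17 = 1 × 12 + 5  ⟹  5 = (1)·17 + (-1)·12
12 = 2 × 5 + 2  ⟹  2 = (-2)·17 + (3)·12
5 = 2 × 2 + 1  ⟹  1 = (5)·17 + (-7)·12
So (-7)·12 ≡ 1 (mod 17), i.e. 12^(-1) ≡ -7 ≡ 10 (mod 17).
Check: 12 × 10 = 120 ≡ 1 (mod 17)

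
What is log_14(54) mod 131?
21

Baby-step giant-step with step n = ⌈√131⌉ = 12.
Baby steps 14^j mod 131 (j:value) for j=0..11: 0:1, 1:14, 2:65, 3:124, 4:33, 5:69, 6:49, 7:31, 8:41, 9:50, 10:45, 11:106.
Giant-step multiplier: 14^(-12) ≡ 14^(130-12) = 14^118 ≡ 64 (mod 131).
Giant steps γ_i = 54·64^i mod 131: γ_0=54, γ_1=50 (in table at j=9).
x = i·n + j = 1·12 + 9 = 21.
Check: 14^21 ≡ 54 (mod 131).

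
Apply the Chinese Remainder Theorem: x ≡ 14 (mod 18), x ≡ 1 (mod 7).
50

Using Chinese Remainder Theorem:
M = 18 × 7 = 126
M1 = 7, M2 = 18
y1 = 7^(-1) mod 18 = 13
y2 = 18^(-1) mod 7 = 2
x = (14×7×13 + 1×18×2) mod 126 = 50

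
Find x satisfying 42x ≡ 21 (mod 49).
x ≡ 4 (mod 7)

gcd(42, 49) = 7, which divides 21, so solutions exist.
Divide through by 7: 6x ≡ 3 (mod 7).
Find 6^(-1) mod 7 by the extended Euclidean algorithm:
7 = 1 × 6 + 1  ⟹  1 = (1)·7 + (-1)·6
So (-1)·6 ≡ 1 (mod 7), i.e. 6^(-1) ≡ -1 ≡ 6 (mod 7).
x ≡ 6 × 3 = 18 ≡ 4 (mod 7).
Check: 42 × 4 = 168 ≡ 21 (mod 49).
x ≡ 4 (mod 7), giving 7 solutions mod 49.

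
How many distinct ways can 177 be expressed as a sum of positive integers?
522115831195

p(n) counts ways to write n as a sum of positive integers (order ignored).
Euler's pentagonal recurrence: p(k) = p(k-1) + p(k-2) - p(k-5) - p(k-7) + p(k-12) + p(k-15) - ... (offsets j(3j∓1)/2, signs ++--, p(0)=1, p(<0)=0).
DP table for k = 0..176: p(0)=1, p(1)=1, p(2)=2, p(3)=3, p(4)=5, p(5)=7, p(6)=11, p(7)=15, p(8)=22, p(9)=30, p(10)=42, p(11)=56, p(12)=77, p(13)=101, p(14)=135, p(15)=176, p(16)=231, p(17)=297, p(18)=385, p(19)=490, p(20)=627, p(21)=792, p(22)=1002, p(23)=1255, p(24)=1575, p(25)=1958, p(26)=2436, p(27)=3010, p(28)=3718, p(29)=4565, p(30)=5604, p(31)=6842, p(32)=8349, p(33)=10143, p(34)=12310, p(35)=14883, p(36)=17977, p(37)=21637, p(38)=26015, p(39)=31185, p(40)=37338, p(41)=44583, p(42)=53174, p(43)=63261, p(44)=75175, p(45)=89134, p(46)=105558, p(47)=124754, p(48)=147273, p(49)=173525, p(50)=204226, p(51)=239943, p(52)=281589, p(53)=329931, p(54)=386155, p(55)=451276, p(56)=526823, p(57)=614154, p(58)=715220, p(59)=831820, p(60)=966467, p(61)=1121505, p(62)=1300156, p(63)=1505499, p(64)=1741630, p(65)=2012558, p(66)=2323520, p(67)=2679689, p(68)=3087735, p(69)=3554345, p(70)=4087968, p(71)=4697205, p(72)=5392783, p(73)=6185689, p(74)=7089500, p(75)=8118264, p(76)=9289091, p(77)=10619863, p(78)=12132164, p(79)=13848650, p(80)=15796476, p(81)=18004327, p(82)=20506255, p(83)=23338469, p(84)=26543660, p(85)=30167357, p(86)=34262962, p(87)=38887673, p(88)=44108109, p(89)=49995925, p(90)=56634173, p(91)=64112359, p(92)=72533807, p(93)=82010177, p(94)=92669720, p(95)=104651419, p(96)=118114304, p(97)=133230930, p(98)=150198136, p(99)=169229875, p(100)=190569292, p(101)=214481126, p(102)=241265379, p(103)=271248950, p(104)=304801365, p(105)=342325709, p(106)=384276336, p(107)=431149389, p(108)=483502844, p(109)=541946240, p(110)=607163746, p(111)=679903203, p(112)=761002156, p(113)=851376628, p(114)=952050665, p(115)=1064144451, p(116)=1188908248, p(117)=1327710076, p(118)=1482074143, p(119)=1653668665, p(120)=1844349560, p(121)=2056148051, p(122)=2291320912, p(123)=2552338241, p(124)=2841940500, p(125)=3163127352, p(126)=3519222692, p(127)=3913864295, p(128)=4351078600, p(129)=4835271870, p(130)=5371315400, p(131)=5964539504, p(132)=6620830889, p(133)=7346629512, p(134)=8149040695, p(135)=9035836076, p(136)=10015581680, p(137)=11097645016, p(138)=12292341831, p(139)=13610949895, p(140)=15065878135, p(141)=16670689208, p(142)=18440293320, p(143)=20390982757, p(144)=22540654445, p(145)=24908858009, p(146)=27517052599, p(147)=30388671978, p(148)=33549419497, p(149)=37027355200, p(150)=40853235313, p(151)=45060624582, p(152)=49686288421, p(153)=54770336324, p(154)=60356673280, p(155)=66493182097, p(156)=73232243759, p(157)=80630964769, p(158)=88751778802, p(159)=97662728555, p(160)=107438159466, p(161)=118159068427, p(162)=129913904637, p(163)=142798995930, p(164)=156919475295, p(165)=172389800255, p(166)=189334822579, p(167)=207890420102, p(168)=228204732751, p(169)=250438925115, p(170)=274768617130, p(171)=301384802048, p(172)=330495499613, p(173)=362326859895, p(174)=397125074750, p(175)=435157697830, p(176)=476715857290.
Final step: p(177) = p(176) + p(175) - p(172) - p(170) + p(165) + p(162) - p(155) - p(151) + p(142) + p(137) - p(126) - p(120) + p(107) + p(100) - p(85) - p(77) + p(60) + p(51) - p(32) - p(22) + p(1)
= 476715857290 + 435157697830 - 330495499613 - 274768617130 + 172389800255 + 129913904637 - 66493182097 - 45060624582 + 18440293320 + 11097645016 - 3519222692 - 1844349560 + 431149389 + 190569292 - 30167357 - 10619863 + 966467 + 239943 - 8349 - 1002 + 1
= 522115831195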